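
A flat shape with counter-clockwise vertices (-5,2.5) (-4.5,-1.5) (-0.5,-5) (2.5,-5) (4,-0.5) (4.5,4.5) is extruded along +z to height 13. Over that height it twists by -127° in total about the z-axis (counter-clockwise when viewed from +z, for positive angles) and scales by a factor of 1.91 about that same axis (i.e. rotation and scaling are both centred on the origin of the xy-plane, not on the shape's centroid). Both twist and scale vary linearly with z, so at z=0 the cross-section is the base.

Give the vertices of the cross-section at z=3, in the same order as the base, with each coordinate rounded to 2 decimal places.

t = z/height = 3/13 = 0.230769
s = 1 + (scale-1)·z/height = 1 + (1.91-1)·3/13 = 1.210000
θ = twist·z/height = -127°·3/13 = -29.3077° = -0.511516 rad
cos θ = 0.872004, sin θ = -0.489500 (intermediates below are computed at full precision and shown rounded to 5 d.p.)
v1: (-5,2.5) → rotate → (-3.13627,4.62751) → ×s → (-3.79489,5.59928) → (-3.79,5.60)
v2: (-4.5,-1.5) → rotate → (-4.65827,0.89474) → ×s → (-5.63650,1.08264) → (-5.64,1.08)
v3: (-0.5,-5) → rotate → (-2.88350,-4.11527) → ×s → (-3.48903,-4.97947) → (-3.49,-4.98)
v4: (2.5,-5) → rotate → (-0.26749,-5.58377) → ×s → (-0.32366,-6.75636) → (-0.32,-6.76)
v5: (4,-0.5) → rotate → (3.24326,-2.39400) → ×s → (3.92435,-2.89674) → (3.92,-2.90)
v6: (4.5,4.5) → rotate → (6.12676,1.72127) → ×s → (7.41338,2.08273) → (7.41,2.08)

Cross-section at z=3: (-3.79,5.60) (-5.64,1.08) (-3.49,-4.98) (-0.32,-6.76) (3.92,-2.90) (7.41,2.08)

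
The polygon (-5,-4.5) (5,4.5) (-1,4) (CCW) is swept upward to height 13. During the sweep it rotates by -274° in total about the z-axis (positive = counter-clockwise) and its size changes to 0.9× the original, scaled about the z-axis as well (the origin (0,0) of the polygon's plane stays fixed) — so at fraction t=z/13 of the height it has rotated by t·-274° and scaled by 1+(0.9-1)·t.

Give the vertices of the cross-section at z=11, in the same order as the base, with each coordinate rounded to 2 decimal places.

t = z/height = 11/13 = 0.846154
s = 1 + (scale-1)·z/height = 1 + (0.9-1)·11/13 = 0.915385
θ = twist·z/height = -274°·11/13 = -231.8462° = -4.046479 rad
cos θ = -0.617775, sin θ = 0.786355 (intermediates below are computed at full precision and shown rounded to 5 d.p.)
v1: (-5,-4.5) → rotate → (6.62747,-1.15179) → ×s → (6.06669,-1.05433) → (6.07,-1.05)
v2: (5,4.5) → rotate → (-6.62747,1.15179) → ×s → (-6.06669,1.05433) → (-6.07,1.05)
v3: (-1,4) → rotate → (-2.52764,-3.25746) → ×s → (-2.31377,-2.98182) → (-2.31,-2.98)

Cross-section at z=11: (6.07,-1.05) (-6.07,1.05) (-2.31,-2.98)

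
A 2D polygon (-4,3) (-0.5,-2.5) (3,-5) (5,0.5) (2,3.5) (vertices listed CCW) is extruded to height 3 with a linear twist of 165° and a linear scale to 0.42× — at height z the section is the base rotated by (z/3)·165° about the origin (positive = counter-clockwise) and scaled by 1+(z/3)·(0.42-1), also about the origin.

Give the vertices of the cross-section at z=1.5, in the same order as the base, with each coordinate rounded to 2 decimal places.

Cross-section at z=1.5: (-2.48,-2.54) (1.71,-0.58) (3.80,1.65) (0.11,3.57) (-2.28,1.73)

t = z/height = 1.5/3 = 0.5
s = 1 + (scale-1)·z/height = 1 + (0.42-1)·1.5/3 = 0.710000
θ = twist·z/height = 165°·1.5/3 = 82.5000° = 1.439897 rad
cos θ = 0.130526, sin θ = 0.991445 (intermediates below are computed at full precision and shown rounded to 5 d.p.)
v1: (-4,3) → rotate → (-3.49644,-3.57420) → ×s → (-2.48247,-2.53768) → (-2.48,-2.54)
v2: (-0.5,-2.5) → rotate → (2.41335,-0.82204) → ×s → (1.71348,-0.58365) → (1.71,-0.58)
v3: (3,-5) → rotate → (5.34880,2.32170) → ×s → (3.79765,1.64841) → (3.80,1.65)
v4: (5,0.5) → rotate → (0.15691,5.02249) → ×s → (0.11141,3.56597) → (0.11,3.57)
v5: (2,3.5) → rotate → (-3.20900,2.43973) → ×s → (-2.27839,1.73221) → (-2.28,1.73)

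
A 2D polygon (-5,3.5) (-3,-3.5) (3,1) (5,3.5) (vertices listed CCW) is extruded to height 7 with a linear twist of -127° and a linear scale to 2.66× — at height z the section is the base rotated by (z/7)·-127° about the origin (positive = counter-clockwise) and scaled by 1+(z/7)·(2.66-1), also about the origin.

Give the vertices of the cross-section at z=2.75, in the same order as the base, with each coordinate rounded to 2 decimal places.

Cross-section at z=2.75: (-0.90,10.04) (-7.62,0.07) (4.46,-2.73) (9.74,-2.59)

t = z/height = 2.75/7 = 0.392857
s = 1 + (scale-1)·z/height = 1 + (2.66-1)·2.75/7 = 1.652143
θ = twist·z/height = -127°·2.75/7 = -49.8929° = -0.870795 rad
cos θ = 0.644219, sin θ = -0.764841 (intermediates below are computed at full precision and shown rounded to 5 d.p.)
v1: (-5,3.5) → rotate → (-0.54415,6.07897) → ×s → (-0.89902,10.04333) → (-0.90,10.04)
v2: (-3,-3.5) → rotate → (-4.60960,0.03976) → ×s → (-7.61572,0.06568) → (-7.62,0.07)
v3: (3,1) → rotate → (2.69750,-1.65030) → ×s → (4.45665,-2.72654) → (4.46,-2.73)
v4: (5,3.5) → rotate → (5.89804,-1.56944) → ×s → (9.74440,-2.59294) → (9.74,-2.59)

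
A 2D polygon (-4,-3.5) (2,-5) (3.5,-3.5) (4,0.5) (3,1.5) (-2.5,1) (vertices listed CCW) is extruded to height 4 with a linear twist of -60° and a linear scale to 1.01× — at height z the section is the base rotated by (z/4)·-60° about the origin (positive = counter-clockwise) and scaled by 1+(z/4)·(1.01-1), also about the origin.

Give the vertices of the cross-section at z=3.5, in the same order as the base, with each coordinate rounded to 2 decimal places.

t = z/height = 3.5/4 = 0.875
s = 1 + (scale-1)·z/height = 1 + (1.01-1)·3.5/4 = 1.008750
θ = twist·z/height = -60°·3.5/4 = -52.5000° = -0.916298 rad
cos θ = 0.608761, sin θ = -0.793353 (intermediates below are computed at full precision and shown rounded to 5 d.p.)
v1: (-4,-3.5) → rotate → (-5.21178,1.04275) → ×s → (-5.25739,1.05187) → (-5.26,1.05)
v2: (2,-5) → rotate → (-2.74924,-4.63051) → ×s → (-2.77330,-4.67103) → (-2.77,-4.67)
v3: (3.5,-3.5) → rotate → (-0.64607,-4.90740) → ×s → (-0.65172,-4.95034) → (-0.65,-4.95)
v4: (4,0.5) → rotate → (2.83172,-2.86903) → ×s → (2.85650,-2.89414) → (2.86,-2.89)
v5: (3,1.5) → rotate → (3.01631,-1.46692) → ×s → (3.04271,-1.47975) → (3.04,-1.48)
v6: (-2.5,1) → rotate → (-0.72855,2.59214) → ×s → (-0.73493,2.61483) → (-0.73,2.61)

Cross-section at z=3.5: (-5.26,1.05) (-2.77,-4.67) (-0.65,-4.95) (2.86,-2.89) (3.04,-1.48) (-0.73,2.61)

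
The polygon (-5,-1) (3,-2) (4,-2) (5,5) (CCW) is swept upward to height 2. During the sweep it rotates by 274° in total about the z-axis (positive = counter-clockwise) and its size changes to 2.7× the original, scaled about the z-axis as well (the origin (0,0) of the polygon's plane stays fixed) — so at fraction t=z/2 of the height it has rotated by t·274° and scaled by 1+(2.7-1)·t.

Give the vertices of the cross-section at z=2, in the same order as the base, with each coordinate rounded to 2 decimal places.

t = z/height = 2/2 = 1
s = 1 + (scale-1)·z/height = 1 + (2.7-1)·2/2 = 2.700000
θ = twist·z/height = 274°·2/2 = 274.0000° = 4.782202 rad
cos θ = 0.069756, sin θ = -0.997564 (intermediates below are computed at full precision and shown rounded to 5 d.p.)
v1: (-5,-1) → rotate → (-1.34635,4.91806) → ×s → (-3.63514,13.27877) → (-3.64,13.28)
v2: (3,-2) → rotate → (-1.78586,-3.13221) → ×s → (-4.82182,-8.45695) → (-4.82,-8.46)
v3: (4,-2) → rotate → (-1.71610,-4.12977) → ×s → (-4.63348,-11.15038) → (-4.63,-11.15)
v4: (5,5) → rotate → (5.33660,-4.63904) → ×s → (14.40883,-12.52540) → (14.41,-12.53)

Cross-section at z=2: (-3.64,13.28) (-4.82,-8.46) (-4.63,-11.15) (14.41,-12.53)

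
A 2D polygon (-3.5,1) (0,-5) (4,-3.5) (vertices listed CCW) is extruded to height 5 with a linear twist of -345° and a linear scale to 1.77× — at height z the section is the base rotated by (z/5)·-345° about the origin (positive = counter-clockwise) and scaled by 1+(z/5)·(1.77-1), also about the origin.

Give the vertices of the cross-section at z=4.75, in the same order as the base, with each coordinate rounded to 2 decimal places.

t = z/height = 4.75/5 = 0.95
s = 1 + (scale-1)·z/height = 1 + (1.77-1)·4.75/5 = 1.731500
θ = twist·z/height = -345°·4.75/5 = -327.7500° = -5.720317 rad
cos θ = 0.845728, sin θ = 0.533615 (intermediates below are computed at full precision and shown rounded to 5 d.p.)
v1: (-3.5,1) → rotate → (-3.49366,-1.02192) → ×s → (-6.04928,-1.76946) → (-6.05,-1.77)
v2: (0,-5) → rotate → (2.66807,-4.22864) → ×s → (4.61977,-7.32189) → (4.62,-7.32)
v3: (4,-3.5) → rotate → (5.25056,-0.82559) → ×s → (9.09135,-1.42951) → (9.09,-1.43)

Cross-section at z=4.75: (-6.05,-1.77) (4.62,-7.32) (9.09,-1.43)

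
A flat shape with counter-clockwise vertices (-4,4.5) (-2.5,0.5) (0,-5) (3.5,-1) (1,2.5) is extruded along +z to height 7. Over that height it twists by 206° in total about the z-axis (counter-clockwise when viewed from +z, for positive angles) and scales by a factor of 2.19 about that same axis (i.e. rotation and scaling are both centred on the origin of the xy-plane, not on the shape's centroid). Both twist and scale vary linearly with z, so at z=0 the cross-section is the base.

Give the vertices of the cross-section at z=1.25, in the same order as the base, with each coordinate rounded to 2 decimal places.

t = z/height = 1.25/7 = 0.178571
s = 1 + (scale-1)·z/height = 1 + (2.19-1)·1.25/7 = 1.212500
θ = twist·z/height = 206°·1.25/7 = 36.7857° = 0.642032 rad
cos θ = 0.800881, sin θ = 0.598824 (intermediates below are computed at full precision and shown rounded to 5 d.p.)
v1: (-4,4.5) → rotate → (-5.89823,1.20867) → ×s → (-7.15160,1.46551) → (-7.15,1.47)
v2: (-2.5,0.5) → rotate → (-2.30161,-1.09662) → ×s → (-2.79071,-1.32965) → (-2.79,-1.33)
v3: (0,-5) → rotate → (2.99412,-4.00440) → ×s → (3.63037,-4.85534) → (3.63,-4.86)
v4: (3.5,-1) → rotate → (3.40191,1.29500) → ×s → (4.12481,1.57019) → (4.12,1.57)
v5: (1,2.5) → rotate → (-0.69618,2.60103) → ×s → (-0.84412,3.15374) → (-0.84,3.15)

Cross-section at z=1.25: (-7.15,1.47) (-2.79,-1.33) (3.63,-4.86) (4.12,1.57) (-0.84,3.15)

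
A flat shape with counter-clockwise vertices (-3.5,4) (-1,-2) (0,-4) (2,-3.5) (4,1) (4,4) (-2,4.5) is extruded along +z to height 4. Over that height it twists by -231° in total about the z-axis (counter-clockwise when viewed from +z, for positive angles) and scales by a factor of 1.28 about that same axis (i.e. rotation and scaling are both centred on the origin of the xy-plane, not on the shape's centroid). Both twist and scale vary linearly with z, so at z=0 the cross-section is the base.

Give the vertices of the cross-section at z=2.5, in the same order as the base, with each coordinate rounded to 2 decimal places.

Cross-section at z=2.5: (6.08,-1.42) (-0.41,2.59) (-2.74,3.82) (-4.31,1.97) (-3.14,-3.69) (-1.08,-6.56) (4.99,-2.93)

t = z/height = 2.5/4 = 0.625
s = 1 + (scale-1)·z/height = 1 + (1.28-1)·2.5/4 = 1.175000
θ = twist·z/height = -231°·2.5/4 = -144.3750° = -2.519819 rad
cos θ = -0.812847, sin θ = -0.582478 (intermediates below are computed at full precision and shown rounded to 5 d.p.)
v1: (-3.5,4) → rotate → (5.17487,-1.21271) → ×s → (6.08048,-1.42494) → (6.08,-1.42)
v2: (-1,-2) → rotate → (-0.35211,2.20817) → ×s → (-0.41373,2.59460) → (-0.41,2.59)
v3: (0,-4) → rotate → (-2.32991,3.25139) → ×s → (-2.73765,3.82038) → (-2.74,3.82)
v4: (2,-3.5) → rotate → (-3.66437,1.68001) → ×s → (-4.30563,1.97401) → (-4.31,1.97)
v5: (4,1) → rotate → (-2.66891,-3.14276) → ×s → (-3.13597,-3.69274) → (-3.14,-3.69)
v6: (4,4) → rotate → (-0.92148,-5.58130) → ×s → (-1.08273,-6.55802) → (-1.08,-6.56)
v7: (-2,4.5) → rotate → (4.24684,-2.49285) → ×s → (4.99004,-2.92910) → (4.99,-2.93)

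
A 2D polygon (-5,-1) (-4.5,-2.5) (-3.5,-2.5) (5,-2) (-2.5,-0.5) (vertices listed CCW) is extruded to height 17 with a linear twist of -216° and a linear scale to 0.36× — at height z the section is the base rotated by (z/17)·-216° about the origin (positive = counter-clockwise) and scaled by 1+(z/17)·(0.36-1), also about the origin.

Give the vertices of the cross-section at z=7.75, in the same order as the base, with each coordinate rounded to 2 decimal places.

t = z/height = 7.75/17 = 0.455882
s = 1 + (scale-1)·z/height = 1 + (0.36-1)·7.75/17 = 0.708235
θ = twist·z/height = -216°·7.75/17 = -98.4706° = -1.718636 rad
cos θ = -0.147302, sin θ = -0.989092 (intermediates below are computed at full precision and shown rounded to 5 d.p.)
v1: (-5,-1) → rotate → (-0.25258,5.09276) → ×s → (-0.17889,3.60687) → (-0.18,3.61)
v2: (-4.5,-2.5) → rotate → (-1.80987,4.81917) → ×s → (-1.28181,3.41310) → (-1.28,3.41)
v3: (-3.5,-2.5) → rotate → (-1.95717,3.83007) → ×s → (-1.38614,2.71259) → (-1.39,2.71)
v4: (5,-2) → rotate → (-2.71469,-4.65085) → ×s → (-1.92264,-3.29390) → (-1.92,-3.29)
v5: (-2.5,-0.5) → rotate → (-0.12629,2.54638) → ×s → (-0.08944,1.80344) → (-0.09,1.80)

Cross-section at z=7.75: (-0.18,3.61) (-1.28,3.41) (-1.39,2.71) (-1.92,-3.29) (-0.09,1.80)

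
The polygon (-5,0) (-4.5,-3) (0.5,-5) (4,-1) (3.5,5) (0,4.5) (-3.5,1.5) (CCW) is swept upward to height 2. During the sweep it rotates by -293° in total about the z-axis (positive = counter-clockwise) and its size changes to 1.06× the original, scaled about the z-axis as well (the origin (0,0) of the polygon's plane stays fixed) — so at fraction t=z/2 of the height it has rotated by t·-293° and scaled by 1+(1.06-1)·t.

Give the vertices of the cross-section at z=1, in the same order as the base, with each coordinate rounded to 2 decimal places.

Cross-section at z=1: (4.29,2.84) (2.16,5.13) (-3.27,4.01) (-4.00,-1.42) (-0.16,-6.28) (2.56,-3.87) (3.86,0.70)

t = z/height = 1/2 = 0.5
s = 1 + (scale-1)·z/height = 1 + (1.06-1)·1/2 = 1.030000
θ = twist·z/height = -293°·1/2 = -146.5000° = -2.556907 rad
cos θ = -0.833886, sin θ = -0.551937 (intermediates below are computed at full precision and shown rounded to 5 d.p.)
v1: (-5,0) → rotate → (4.16943,2.75968) → ×s → (4.29451,2.84248) → (4.29,2.84)
v2: (-4.5,-3) → rotate → (2.09668,4.98537) → ×s → (2.15958,5.13494) → (2.16,5.13)
v3: (0.5,-5) → rotate → (-3.17663,3.89346) → ×s → (-3.27193,4.01026) → (-3.27,4.01)
v4: (4,-1) → rotate → (-3.88748,-1.37386) → ×s → (-4.00410,-1.41508) → (-4.00,-1.42)
v5: (3.5,5) → rotate → (-0.15892,-6.10121) → ×s → (-0.16368,-6.28424) → (-0.16,-6.28)
v6: (0,4.5) → rotate → (2.48372,-3.75249) → ×s → (2.55823,-3.86506) → (2.56,-3.87)
v7: (-3.5,1.5) → rotate → (3.74651,0.68095) → ×s → (3.85890,0.70138) → (3.86,0.70)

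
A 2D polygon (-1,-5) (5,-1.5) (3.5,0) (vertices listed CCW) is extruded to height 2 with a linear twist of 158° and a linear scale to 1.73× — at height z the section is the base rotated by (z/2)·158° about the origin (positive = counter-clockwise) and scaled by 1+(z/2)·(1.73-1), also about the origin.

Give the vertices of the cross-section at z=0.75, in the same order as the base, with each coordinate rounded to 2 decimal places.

t = z/height = 0.75/2 = 0.375
s = 1 + (scale-1)·z/height = 1 + (1.73-1)·0.75/2 = 1.273750
θ = twist·z/height = 158°·0.75/2 = 59.2500° = 1.034108 rad
cos θ = 0.511293, sin θ = 0.859406 (intermediates below are computed at full precision and shown rounded to 5 d.p.)
v1: (-1,-5) → rotate → (3.78574,-3.41587) → ×s → (4.82209,-4.35097) → (4.82,-4.35)
v2: (5,-1.5) → rotate → (3.84558,3.53009) → ×s → (4.89830,4.49646) → (4.90,4.50)
v3: (3.5,0) → rotate → (1.78953,3.00792) → ×s → (2.27941,3.83134) → (2.28,3.83)

Cross-section at z=0.75: (4.82,-4.35) (4.90,4.50) (2.28,3.83)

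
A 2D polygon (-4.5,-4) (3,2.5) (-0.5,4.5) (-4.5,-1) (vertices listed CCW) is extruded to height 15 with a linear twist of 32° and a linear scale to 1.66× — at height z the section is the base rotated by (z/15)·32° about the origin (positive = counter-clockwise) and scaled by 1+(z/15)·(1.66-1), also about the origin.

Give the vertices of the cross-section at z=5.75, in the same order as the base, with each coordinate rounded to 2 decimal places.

t = z/height = 5.75/15 = 0.383333
s = 1 + (scale-1)·z/height = 1 + (1.66-1)·5.75/15 = 1.253000
θ = twist·z/height = 32°·5.75/15 = 12.2667° = 0.214094 rad
cos θ = 0.977169, sin θ = 0.212462 (intermediates below are computed at full precision and shown rounded to 5 d.p.)
v1: (-4.5,-4) → rotate → (-3.54741,-4.86476) → ×s → (-4.44491,-6.09554) → (-4.44,-6.10)
v2: (3,2.5) → rotate → (2.40035,3.08031) → ×s → (3.00764,3.85963) → (3.01,3.86)
v3: (-0.5,4.5) → rotate → (-1.44466,4.29103) → ×s → (-1.81016,5.37666) → (-1.81,5.38)
v4: (-4.5,-1) → rotate → (-4.18480,-1.93325) → ×s → (-5.24355,-2.42236) → (-5.24,-2.42)

Cross-section at z=5.75: (-4.44,-6.10) (3.01,3.86) (-1.81,5.38) (-5.24,-2.42)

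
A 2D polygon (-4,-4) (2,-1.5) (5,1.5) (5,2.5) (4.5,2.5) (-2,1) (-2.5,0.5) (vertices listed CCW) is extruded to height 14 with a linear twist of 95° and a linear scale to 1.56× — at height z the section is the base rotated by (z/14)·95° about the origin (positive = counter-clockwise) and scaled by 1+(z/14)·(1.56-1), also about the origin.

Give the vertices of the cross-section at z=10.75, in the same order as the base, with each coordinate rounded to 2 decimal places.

t = z/height = 10.75/14 = 0.767857
s = 1 + (scale-1)·z/height = 1 + (1.56-1)·10.75/14 = 1.430000
θ = twist·z/height = 95°·10.75/14 = 72.9464° = 1.273155 rad
cos θ = 0.293266, sin θ = 0.956031 (intermediates below are computed at full precision and shown rounded to 5 d.p.)
v1: (-4,-4) → rotate → (2.65106,-4.99719) → ×s → (3.79102,-7.14598) → (3.79,-7.15)
v2: (2,-1.5) → rotate → (2.02058,1.47216) → ×s → (2.88943,2.10519) → (2.89,2.11)
v3: (5,1.5) → rotate → (0.03228,5.22005) → ×s → (0.04616,7.46468) → (0.05,7.46)
v4: (5,2.5) → rotate → (-0.92375,5.51332) → ×s → (-1.32096,7.88405) → (-1.32,7.88)
v5: (4.5,2.5) → rotate → (-1.07038,5.03530) → ×s → (-1.53065,7.20048) → (-1.53,7.20)
v6: (-2,1) → rotate → (-1.54256,-1.61880) → ×s → (-2.20586,-2.31488) → (-2.21,-2.31)
v7: (-2.5,0.5) → rotate → (-1.21118,-2.24344) → ×s → (-1.73199,-3.20813) → (-1.73,-3.21)

Cross-section at z=10.75: (3.79,-7.15) (2.89,2.11) (0.05,7.46) (-1.32,7.88) (-1.53,7.20) (-2.21,-2.31) (-1.73,-3.21)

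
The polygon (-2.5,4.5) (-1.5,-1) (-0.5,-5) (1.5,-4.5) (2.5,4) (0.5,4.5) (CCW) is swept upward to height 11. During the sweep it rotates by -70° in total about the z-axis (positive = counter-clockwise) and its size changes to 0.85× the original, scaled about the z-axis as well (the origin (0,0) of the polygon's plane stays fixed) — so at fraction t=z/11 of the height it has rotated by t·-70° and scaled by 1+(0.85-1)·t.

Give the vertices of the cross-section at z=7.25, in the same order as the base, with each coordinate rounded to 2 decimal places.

t = z/height = 7.25/11 = 0.659091
s = 1 + (scale-1)·z/height = 1 + (0.85-1)·7.25/11 = 0.901136
θ = twist·z/height = -70°·7.25/11 = -46.1364° = -0.805231 rad
cos θ = 0.692944, sin θ = -0.720991 (intermediates below are computed at full precision and shown rounded to 5 d.p.)
v1: (-2.5,4.5) → rotate → (1.51210,4.92073) → ×s → (1.36261,4.43425) → (1.36,4.43)
v2: (-1.5,-1) → rotate → (-1.76041,0.38854) → ×s → (-1.58637,0.35013) → (-1.59,0.35)
v3: (-0.5,-5) → rotate → (-3.95143,-3.10423) → ×s → (-3.56077,-2.79733) → (-3.56,-2.80)
v4: (1.5,-4.5) → rotate → (-2.20504,-4.19974) → ×s → (-1.98704,-3.78454) → (-1.99,-3.78)
v5: (2.5,4) → rotate → (4.61633,0.96930) → ×s → (4.15994,0.87347) → (4.16,0.87)
v6: (0.5,4.5) → rotate → (3.59093,2.75775) → ×s → (3.23592,2.48511) → (3.24,2.49)

Cross-section at z=7.25: (1.36,4.43) (-1.59,0.35) (-3.56,-2.80) (-1.99,-3.78) (4.16,0.87) (3.24,2.49)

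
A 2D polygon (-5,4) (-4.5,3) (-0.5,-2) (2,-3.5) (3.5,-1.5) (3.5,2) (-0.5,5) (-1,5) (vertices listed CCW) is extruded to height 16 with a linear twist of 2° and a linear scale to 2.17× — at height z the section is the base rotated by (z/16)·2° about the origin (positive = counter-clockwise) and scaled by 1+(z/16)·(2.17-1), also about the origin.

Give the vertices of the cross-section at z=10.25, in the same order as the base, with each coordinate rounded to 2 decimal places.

t = z/height = 10.25/16 = 0.640625
s = 1 + (scale-1)·z/height = 1 + (2.17-1)·10.25/16 = 1.749531
θ = twist·z/height = 2°·10.25/16 = 1.2813° = 0.022362 rad
cos θ = 0.999750, sin θ = 0.022360 (intermediates below are computed at full precision and shown rounded to 5 d.p.)
v1: (-5,4) → rotate → (-5.08819,3.88720) → ×s → (-8.90195,6.80078) → (-8.90,6.80)
v2: (-4.5,3) → rotate → (-4.56596,2.89863) → ×s → (-7.98828,5.07124) → (-7.99,5.07)
v3: (-0.5,-2) → rotate → (-0.45515,-2.01068) → ×s → (-0.79631,-3.51775) → (-0.80,-3.52)
v4: (2,-3.5) → rotate → (2.07776,-3.45440) → ×s → (3.63511,-6.04359) → (3.64,-6.04)
v5: (3.5,-1.5) → rotate → (3.53267,-1.42136) → ×s → (6.18051,-2.48672) → (6.18,-2.49)
v6: (3.5,2) → rotate → (3.45440,2.07776) → ×s → (6.04359,3.63511) → (6.04,3.64)
v7: (-0.5,5) → rotate → (-0.61168,4.98757) → ×s → (-1.07015,8.72591) → (-1.07,8.73)
v8: (-1,5) → rotate → (-1.11155,4.97639) → ×s → (-1.94469,8.70635) → (-1.94,8.71)

Cross-section at z=10.25: (-8.90,6.80) (-7.99,5.07) (-0.80,-3.52) (3.64,-6.04) (6.18,-2.49) (6.04,3.64) (-1.07,8.73) (-1.94,8.71)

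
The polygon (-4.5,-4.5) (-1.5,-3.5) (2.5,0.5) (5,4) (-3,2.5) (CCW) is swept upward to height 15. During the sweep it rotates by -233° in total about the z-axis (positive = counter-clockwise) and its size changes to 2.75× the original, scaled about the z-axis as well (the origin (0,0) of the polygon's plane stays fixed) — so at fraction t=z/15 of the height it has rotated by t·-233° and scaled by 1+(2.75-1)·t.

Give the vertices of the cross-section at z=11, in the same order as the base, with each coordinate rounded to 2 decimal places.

t = z/height = 11/15 = 0.733333
s = 1 + (scale-1)·z/height = 1 + (2.75-1)·11/15 = 2.283333
θ = twist·z/height = -233°·11/15 = -170.8667° = -2.982186 rad
cos θ = -0.987322, sin θ = -0.158732 (intermediates below are computed at full precision and shown rounded to 5 d.p.)
v1: (-4.5,-4.5) → rotate → (3.72865,5.15724) → ×s → (8.51375,11.77571) → (8.51,11.78)
v2: (-1.5,-3.5) → rotate → (0.92542,3.69372) → ×s → (2.11304,8.43400) → (2.11,8.43)
v3: (2.5,0.5) → rotate → (-2.38894,-0.89049) → ×s → (-5.45474,-2.03329) → (-5.45,-2.03)
v4: (5,4) → rotate → (-4.30168,-4.74295) → ×s → (-9.82217,-10.82973) → (-9.82,-10.83)
v5: (-3,2.5) → rotate → (3.35880,-1.99211) → ×s → (7.66925,-4.54864) → (7.67,-4.55)

Cross-section at z=11: (8.51,11.78) (2.11,8.43) (-5.45,-2.03) (-9.82,-10.83) (7.67,-4.55)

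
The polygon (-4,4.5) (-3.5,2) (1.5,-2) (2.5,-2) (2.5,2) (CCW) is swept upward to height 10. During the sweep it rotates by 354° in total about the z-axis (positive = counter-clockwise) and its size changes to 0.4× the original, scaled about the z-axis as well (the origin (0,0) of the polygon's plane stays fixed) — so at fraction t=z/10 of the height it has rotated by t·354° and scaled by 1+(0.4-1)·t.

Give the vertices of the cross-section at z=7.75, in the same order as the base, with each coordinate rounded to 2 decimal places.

Cross-section at z=7.75: (2.24,2.32) (0.92,1.95) (-1.01,-0.88) (-0.97,-1.41) (1.17,-1.25)

t = z/height = 7.75/10 = 0.775
s = 1 + (scale-1)·z/height = 1 + (0.4-1)·7.75/10 = 0.535000
θ = twist·z/height = 354°·7.75/10 = 274.3500° = 4.788311 rad
cos θ = 0.075849, sin θ = -0.997119 (intermediates below are computed at full precision and shown rounded to 5 d.p.)
v1: (-4,4.5) → rotate → (4.18364,4.32980) → ×s → (2.23825,2.31644) → (2.24,2.32)
v2: (-3.5,2) → rotate → (1.72877,3.64162) → ×s → (0.92489,1.94826) → (0.92,1.95)
v3: (1.5,-2) → rotate → (-1.88047,-1.64738) → ×s → (-1.00605,-0.88135) → (-1.01,-0.88)
v4: (2.5,-2) → rotate → (-1.80462,-2.64450) → ×s → (-0.96547,-1.41481) → (-0.97,-1.41)
v5: (2.5,2) → rotate → (2.18386,-2.34110) → ×s → (1.16837,-1.25249) → (1.17,-1.25)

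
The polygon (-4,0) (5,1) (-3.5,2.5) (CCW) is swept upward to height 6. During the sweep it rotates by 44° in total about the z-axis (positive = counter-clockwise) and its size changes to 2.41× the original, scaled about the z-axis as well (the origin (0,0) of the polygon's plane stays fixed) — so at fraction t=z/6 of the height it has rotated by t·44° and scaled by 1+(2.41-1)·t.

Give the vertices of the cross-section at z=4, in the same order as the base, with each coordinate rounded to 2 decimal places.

Cross-section at z=4: (-6.77,-3.80) (7.51,6.44) (-8.30,0.90)

t = z/height = 4/6 = 0.666667
s = 1 + (scale-1)·z/height = 1 + (2.41-1)·4/6 = 1.940000
θ = twist·z/height = 44°·4/6 = 29.3333° = 0.511963 rad
cos θ = 0.871784, sin θ = 0.489890 (intermediates below are computed at full precision and shown rounded to 5 d.p.)
v1: (-4,0) → rotate → (-3.48714,-1.95956) → ×s → (-6.76505,-3.80154) → (-6.77,-3.80)
v2: (5,1) → rotate → (3.86903,3.32123) → ×s → (7.50592,6.44319) → (7.51,6.44)
v3: (-3.5,2.5) → rotate → (-4.27597,0.46485) → ×s → (-8.29538,0.90180) → (-8.30,0.90)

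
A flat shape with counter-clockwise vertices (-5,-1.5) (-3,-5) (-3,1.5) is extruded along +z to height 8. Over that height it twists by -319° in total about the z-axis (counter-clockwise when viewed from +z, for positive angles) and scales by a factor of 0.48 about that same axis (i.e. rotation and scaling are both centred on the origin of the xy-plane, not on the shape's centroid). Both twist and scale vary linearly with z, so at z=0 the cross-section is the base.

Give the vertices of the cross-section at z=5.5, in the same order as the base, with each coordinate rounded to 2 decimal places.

Cross-section at z=5.5: (3.10,-1.29) (3.53,1.26) (0.88,-1.97)

t = z/height = 5.5/8 = 0.6875
s = 1 + (scale-1)·z/height = 1 + (0.48-1)·5.5/8 = 0.642500
θ = twist·z/height = -319°·5.5/8 = -219.3125° = -3.827725 rad
cos θ = -0.773702, sin θ = 0.633550 (intermediates below are computed at full precision and shown rounded to 5 d.p.)
v1: (-5,-1.5) → rotate → (4.81883,-2.00720) → ×s → (3.09610,-1.28962) → (3.10,-1.29)
v2: (-3,-5) → rotate → (5.48885,1.96786) → ×s → (3.52659,1.26435) → (3.53,1.26)
v3: (-3,1.5) → rotate → (1.37078,-3.06120) → ×s → (0.88073,-1.96682) → (0.88,-1.97)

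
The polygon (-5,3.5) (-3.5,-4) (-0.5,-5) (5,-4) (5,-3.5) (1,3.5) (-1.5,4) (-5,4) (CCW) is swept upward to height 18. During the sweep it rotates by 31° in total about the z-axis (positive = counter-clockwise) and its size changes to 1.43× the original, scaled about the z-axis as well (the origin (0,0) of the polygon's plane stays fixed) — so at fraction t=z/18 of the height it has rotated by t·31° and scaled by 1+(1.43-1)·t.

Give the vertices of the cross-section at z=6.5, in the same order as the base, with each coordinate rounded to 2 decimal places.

Cross-section at z=6.5: (-6.45,2.85) (-3.07,-5.32) (0.55,-5.78) (6.56,-3.41) (6.45,-2.85) (0.35,4.19) (-2.60,4.20) (-6.56,3.41)

t = z/height = 6.5/18 = 0.361111
s = 1 + (scale-1)·z/height = 1 + (1.43-1)·6.5/18 = 1.155278
θ = twist·z/height = 31°·6.5/18 = 11.1944° = 0.195380 rad
cos θ = 0.980974, sin θ = 0.194139 (intermediates below are computed at full precision and shown rounded to 5 d.p.)
v1: (-5,3.5) → rotate → (-5.58436,2.46271) → ×s → (-6.45148,2.84512) → (-6.45,2.85)
v2: (-3.5,-4) → rotate → (-2.65685,-4.60338) → ×s → (-3.06940,-5.31819) → (-3.07,-5.32)
v3: (-0.5,-5) → rotate → (0.48021,-5.00194) → ×s → (0.55477,-5.77863) → (0.55,-5.78)
v4: (5,-4) → rotate → (5.68143,-2.95320) → ×s → (6.56363,-3.41177) → (6.56,-3.41)
v5: (5,-3.5) → rotate → (5.58436,-2.46271) → ×s → (6.45148,-2.84512) → (6.45,-2.85)
v6: (1,3.5) → rotate → (0.30149,3.62755) → ×s → (0.34830,4.19083) → (0.35,4.19)
v7: (-1.5,4) → rotate → (-2.24802,3.63269) → ×s → (-2.59709,4.19676) → (-2.60,4.20)
v8: (-5,4) → rotate → (-5.68143,2.95320) → ×s → (-6.56363,3.41177) → (-6.56,3.41)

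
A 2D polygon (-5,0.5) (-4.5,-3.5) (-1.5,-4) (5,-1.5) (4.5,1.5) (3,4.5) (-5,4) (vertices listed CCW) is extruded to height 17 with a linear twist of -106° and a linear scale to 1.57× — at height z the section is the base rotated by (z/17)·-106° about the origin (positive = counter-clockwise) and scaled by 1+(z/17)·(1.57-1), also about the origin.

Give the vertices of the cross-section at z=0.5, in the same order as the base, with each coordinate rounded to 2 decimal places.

t = z/height = 0.5/17 = 0.0294118
s = 1 + (scale-1)·z/height = 1 + (1.57-1)·0.5/17 = 1.016765
θ = twist·z/height = -106°·0.5/17 = -3.1176° = -0.054413 rad
cos θ = 0.998520, sin θ = -0.054386 (intermediates below are computed at full precision and shown rounded to 5 d.p.)
v1: (-5,0.5) → rotate → (-4.96541,0.77119) → ×s → (-5.04865,0.78412) → (-5.05,0.78)
v2: (-4.5,-3.5) → rotate → (-4.68369,-3.25008) → ×s → (-4.76221,-3.30457) → (-4.76,-3.30)
v3: (-1.5,-4) → rotate → (-1.71533,-3.91250) → ×s → (-1.74408,-3.97809) → (-1.74,-3.98)
v4: (5,-1.5) → rotate → (4.91102,-1.76971) → ×s → (4.99335,-1.79938) → (4.99,-1.80)
v5: (4.5,1.5) → rotate → (4.57492,1.25304) → ×s → (4.65162,1.27405) → (4.65,1.27)
v6: (3,4.5) → rotate → (3.24030,4.33018) → ×s → (3.29462,4.40277) → (3.29,4.40)
v7: (-5,4) → rotate → (-4.77505,4.26601) → ×s → (-4.85511,4.33753) → (-4.86,4.34)

Cross-section at z=0.5: (-5.05,0.78) (-4.76,-3.30) (-1.74,-3.98) (4.99,-1.80) (4.65,1.27) (3.29,4.40) (-4.86,4.34)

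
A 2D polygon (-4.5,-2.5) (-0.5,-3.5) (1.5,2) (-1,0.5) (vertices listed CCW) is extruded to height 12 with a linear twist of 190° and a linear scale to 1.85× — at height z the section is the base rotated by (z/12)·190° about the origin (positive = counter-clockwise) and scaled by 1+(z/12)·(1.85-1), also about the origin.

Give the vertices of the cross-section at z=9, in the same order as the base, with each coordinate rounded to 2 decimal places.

t = z/height = 9/12 = 0.75
s = 1 + (scale-1)·z/height = 1 + (1.85-1)·9/12 = 1.637500
θ = twist·z/height = 190°·9/12 = 142.5000° = 2.487094 rad
cos θ = -0.793353, sin θ = 0.608761 (intermediates below are computed at full precision and shown rounded to 5 d.p.)
v1: (-4.5,-2.5) → rotate → (5.09199,-0.75604) → ×s → (8.33814,-1.23802) → (8.34,-1.24)
v2: (-0.5,-3.5) → rotate → (2.52734,2.47236) → ×s → (4.13852,4.04848) → (4.14,4.05)
v3: (1.5,2) → rotate → (-2.40755,-0.67356) → ×s → (-3.94237,-1.10296) → (-3.94,-1.10)
v4: (-1,0.5) → rotate → (0.48897,-1.00544) → ×s → (0.80069,-1.64640) → (0.80,-1.65)

Cross-section at z=9: (8.34,-1.24) (4.14,4.05) (-3.94,-1.10) (0.80,-1.65)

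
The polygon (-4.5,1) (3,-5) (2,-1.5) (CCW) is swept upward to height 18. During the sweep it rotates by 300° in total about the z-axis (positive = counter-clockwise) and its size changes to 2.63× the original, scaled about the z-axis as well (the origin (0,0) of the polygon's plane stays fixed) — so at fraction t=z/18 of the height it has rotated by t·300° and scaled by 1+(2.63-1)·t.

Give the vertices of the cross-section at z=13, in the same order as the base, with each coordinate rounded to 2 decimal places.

t = z/height = 13/18 = 0.722222
s = 1 + (scale-1)·z/height = 1 + (2.63-1)·13/18 = 2.177222
θ = twist·z/height = 300°·13/18 = 216.6667° = 3.781547 rad
cos θ = -0.802123, sin θ = -0.597159 (intermediates below are computed at full precision and shown rounded to 5 d.p.)
v1: (-4.5,1) → rotate → (4.20671,1.88509) → ×s → (9.15895,4.10426) → (9.16,4.10)
v2: (3,-5) → rotate → (-5.39216,2.21914) → ×s → (-11.73994,4.83156) → (-11.74,4.83)
v3: (2,-1.5) → rotate → (-2.49998,0.00887) → ×s → (-5.44302,0.01931) → (-5.44,0.02)

Cross-section at z=13: (9.16,4.10) (-11.74,4.83) (-5.44,0.02)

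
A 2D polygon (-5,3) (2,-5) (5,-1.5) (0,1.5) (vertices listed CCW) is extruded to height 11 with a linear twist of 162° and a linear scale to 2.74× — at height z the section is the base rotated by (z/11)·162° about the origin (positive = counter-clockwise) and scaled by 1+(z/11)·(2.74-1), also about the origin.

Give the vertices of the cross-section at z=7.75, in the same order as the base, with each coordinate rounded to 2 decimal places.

Cross-section at z=7.75: (-1.54,-12.89) (8.34,8.61) (-1.50,11.52) (-3.05,-1.37)

t = z/height = 7.75/11 = 0.704545
s = 1 + (scale-1)·z/height = 1 + (2.74-1)·7.75/11 = 2.225909
θ = twist·z/height = 162°·7.75/11 = 114.1364° = 1.992055 rad
cos θ = -0.408910, sin θ = 0.912575 (intermediates below are computed at full precision and shown rounded to 5 d.p.)
v1: (-5,3) → rotate → (-0.69318,-5.78960) → ×s → (-1.54295,-12.88713) → (-1.54,-12.89)
v2: (2,-5) → rotate → (3.74505,3.86970) → ×s → (8.33615,8.61360) → (8.34,8.61)
v3: (5,-1.5) → rotate → (-0.67569,5.17624) → ×s → (-1.50402,11.52184) → (-1.50,11.52)
v4: (0,1.5) → rotate → (-1.36886,-0.61336) → ×s → (-3.04696,-1.36529) → (-3.05,-1.37)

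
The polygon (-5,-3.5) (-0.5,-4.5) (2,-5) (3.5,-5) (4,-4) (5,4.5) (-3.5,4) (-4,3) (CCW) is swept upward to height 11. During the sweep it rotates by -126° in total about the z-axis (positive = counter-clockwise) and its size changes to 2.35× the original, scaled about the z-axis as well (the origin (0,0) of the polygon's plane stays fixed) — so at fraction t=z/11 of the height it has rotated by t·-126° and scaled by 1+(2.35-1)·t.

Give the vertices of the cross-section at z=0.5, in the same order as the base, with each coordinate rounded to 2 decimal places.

t = z/height = 0.5/11 = 0.0454545
s = 1 + (scale-1)·z/height = 1 + (2.35-1)·0.5/11 = 1.061364
θ = twist·z/height = -126°·0.5/11 = -5.7273° = -0.099960 rad
cos θ = 0.995008, sin θ = -0.099793 (intermediates below are computed at full precision and shown rounded to 5 d.p.)
v1: (-5,-3.5) → rotate → (-5.32432,-2.98356) → ×s → (-5.65104,-3.16664) → (-5.65,-3.17)
v2: (-0.5,-4.5) → rotate → (-0.94657,-4.42764) → ×s → (-1.00466,-4.69934) → (-1.00,-4.70)
v3: (2,-5) → rotate → (1.49105,-5.17463) → ×s → (1.58255,-5.49216) → (1.58,-5.49)
v4: (3.5,-5) → rotate → (2.98356,-5.32432) → ×s → (3.16664,-5.65104) → (3.17,-5.65)
v5: (4,-4) → rotate → (3.58086,-4.37921) → ×s → (3.80059,-4.64793) → (3.80,-4.65)
v6: (5,4.5) → rotate → (5.42411,3.97857) → ×s → (5.75695,4.22271) → (5.76,4.22)
v7: (-3.5,4) → rotate → (-3.08336,4.32931) → ×s → (-3.27256,4.59497) → (-3.27,4.59)
v8: (-4,3) → rotate → (-3.68065,3.38420) → ×s → (-3.90651,3.59186) → (-3.91,3.59)

Cross-section at z=0.5: (-5.65,-3.17) (-1.00,-4.70) (1.58,-5.49) (3.17,-5.65) (3.80,-4.65) (5.76,4.22) (-3.27,4.59) (-3.91,3.59)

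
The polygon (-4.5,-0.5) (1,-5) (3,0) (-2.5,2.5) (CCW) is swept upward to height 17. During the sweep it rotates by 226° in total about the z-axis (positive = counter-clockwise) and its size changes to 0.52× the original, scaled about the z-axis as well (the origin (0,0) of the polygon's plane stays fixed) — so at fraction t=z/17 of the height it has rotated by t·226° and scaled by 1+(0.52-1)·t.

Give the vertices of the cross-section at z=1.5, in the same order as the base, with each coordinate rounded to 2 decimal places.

t = z/height = 1.5/17 = 0.0882353
s = 1 + (scale-1)·z/height = 1 + (0.52-1)·1.5/17 = 0.957647
θ = twist·z/height = 226°·1.5/17 = 19.9412° = 0.348039 rad
cos θ = 0.940043, sin θ = 0.341055 (intermediates below are computed at full precision and shown rounded to 5 d.p.)
v1: (-4.5,-0.5) → rotate → (-4.05967,-2.00477) → ×s → (-3.88773,-1.91986) → (-3.89,-1.92)
v2: (1,-5) → rotate → (2.64532,-4.35916) → ×s → (2.53328,-4.17454) → (2.53,-4.17)
v3: (3,0) → rotate → (2.82013,1.02317) → ×s → (2.70069,0.97983) → (2.70,0.98)
v4: (-2.5,2.5) → rotate → (-3.20275,1.49747) → ×s → (-3.06710,1.43405) → (-3.07,1.43)

Cross-section at z=1.5: (-3.89,-1.92) (2.53,-4.17) (2.70,0.98) (-3.07,1.43)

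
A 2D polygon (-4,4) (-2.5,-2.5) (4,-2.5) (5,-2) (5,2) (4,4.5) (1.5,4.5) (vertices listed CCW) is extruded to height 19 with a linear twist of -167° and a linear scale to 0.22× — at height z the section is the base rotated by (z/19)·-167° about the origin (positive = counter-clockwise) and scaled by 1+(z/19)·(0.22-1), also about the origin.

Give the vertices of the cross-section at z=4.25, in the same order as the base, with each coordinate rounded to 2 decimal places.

Cross-section at z=4.25: (-0.62,4.63) (-2.89,-0.39) (1.37,-3.64) (2.28,-3.82) (4.28,-1.19) (4.88,0.95) (3.24,2.20)

t = z/height = 4.25/19 = 0.223684
s = 1 + (scale-1)·z/height = 1 + (0.22-1)·4.25/19 = 0.825526
θ = twist·z/height = -167°·4.25/19 = -37.3553° = -0.651972 rad
cos θ = 0.794889, sin θ = -0.606755 (intermediates below are computed at full precision and shown rounded to 5 d.p.)
v1: (-4,4) → rotate → (-0.75253,5.60658) → ×s → (-0.62124,4.62838) → (-0.62,4.63)
v2: (-2.5,-2.5) → rotate → (-3.50411,-0.47033) → ×s → (-2.89274,-0.38827) → (-2.89,-0.39)
v3: (4,-2.5) → rotate → (1.66267,-4.41424) → ×s → (1.37257,-3.64407) → (1.37,-3.64)
v4: (5,-2) → rotate → (2.76093,-4.62355) → ×s → (2.27922,-3.81687) → (2.28,-3.82)
v5: (5,2) → rotate → (5.18795,-1.44400) → ×s → (4.28279,-1.19206) → (4.28,-1.19)
v6: (4,4.5) → rotate → (5.90995,1.14998) → ×s → (4.87882,0.94934) → (4.88,0.95)
v7: (1.5,4.5) → rotate → (3.92273,2.66687) → ×s → (3.23832,2.20157) → (3.24,2.20)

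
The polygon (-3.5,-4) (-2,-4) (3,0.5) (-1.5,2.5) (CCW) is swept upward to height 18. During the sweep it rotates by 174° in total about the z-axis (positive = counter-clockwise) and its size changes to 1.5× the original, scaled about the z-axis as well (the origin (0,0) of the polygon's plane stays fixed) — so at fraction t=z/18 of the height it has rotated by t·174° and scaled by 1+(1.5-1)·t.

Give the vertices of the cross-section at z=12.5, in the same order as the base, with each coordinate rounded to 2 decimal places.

t = z/height = 12.5/18 = 0.694444
s = 1 + (scale-1)·z/height = 1 + (1.5-1)·12.5/18 = 1.347222
θ = twist·z/height = 174°·12.5/18 = 120.8333° = 2.108940 rad
cos θ = -0.512543, sin θ = 0.858662 (intermediates below are computed at full precision and shown rounded to 5 d.p.)
v1: (-3.5,-4) → rotate → (5.22855,-0.95515) → ×s → (7.04401,-1.28679) → (7.04,-1.29)
v2: (-2,-4) → rotate → (4.45973,0.33285) → ×s → (6.00825,0.44842) → (6.01,0.45)
v3: (3,0.5) → rotate → (-1.96696,2.31971) → ×s → (-2.64993,3.12517) → (-2.65,3.13)
v4: (-1.5,2.5) → rotate → (-1.37784,-2.56935) → ×s → (-1.85626,-3.46148) → (-1.86,-3.46)

Cross-section at z=12.5: (7.04,-1.29) (6.01,0.45) (-2.65,3.13) (-1.86,-3.46)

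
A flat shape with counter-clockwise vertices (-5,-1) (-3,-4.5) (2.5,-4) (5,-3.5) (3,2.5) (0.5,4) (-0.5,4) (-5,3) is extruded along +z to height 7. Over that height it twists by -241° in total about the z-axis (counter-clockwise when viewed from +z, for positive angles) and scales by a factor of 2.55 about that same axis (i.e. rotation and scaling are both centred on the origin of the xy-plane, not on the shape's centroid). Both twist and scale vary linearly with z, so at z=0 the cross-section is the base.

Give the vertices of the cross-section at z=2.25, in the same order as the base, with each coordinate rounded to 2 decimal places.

t = z/height = 2.25/7 = 0.321429
s = 1 + (scale-1)·z/height = 1 + (2.55-1)·2.25/7 = 1.498214
θ = twist·z/height = -241°·2.25/7 = -77.4643° = -1.352007 rad
cos θ = 0.217048, sin θ = -0.976161 (intermediates below are computed at full precision and shown rounded to 5 d.p.)
v1: (-5,-1) → rotate → (-2.06140,4.66376) → ×s → (-3.08842,6.98731) → (-3.09,6.99)
v2: (-3,-4.5) → rotate → (-5.04387,1.95177) → ×s → (-7.55680,2.92416) → (-7.56,2.92)
v3: (2.5,-4) → rotate → (-3.36202,-3.30859) → ×s → (-5.03703,-4.95698) → (-5.04,-4.96)
v4: (5,-3.5) → rotate → (-2.33132,-5.64047) → ×s → (-3.49282,-8.45064) → (-3.49,-8.45)
v5: (3,2.5) → rotate → (3.09155,-2.38586) → ×s → (4.63180,-3.57453) → (4.63,-3.57)
v6: (0.5,4) → rotate → (4.01317,0.38011) → ×s → (6.01259,0.56949) → (6.01,0.57)
v7: (-0.5,4) → rotate → (3.79612,1.35627) → ×s → (5.68740,2.03199) → (5.69,2.03)
v8: (-5,3) → rotate → (1.84324,5.53195) → ×s → (2.76157,8.28804) → (2.76,8.29)

Cross-section at z=2.25: (-3.09,6.99) (-7.56,2.92) (-5.04,-4.96) (-3.49,-8.45) (4.63,-3.57) (6.01,0.57) (5.69,2.03) (2.76,8.29)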